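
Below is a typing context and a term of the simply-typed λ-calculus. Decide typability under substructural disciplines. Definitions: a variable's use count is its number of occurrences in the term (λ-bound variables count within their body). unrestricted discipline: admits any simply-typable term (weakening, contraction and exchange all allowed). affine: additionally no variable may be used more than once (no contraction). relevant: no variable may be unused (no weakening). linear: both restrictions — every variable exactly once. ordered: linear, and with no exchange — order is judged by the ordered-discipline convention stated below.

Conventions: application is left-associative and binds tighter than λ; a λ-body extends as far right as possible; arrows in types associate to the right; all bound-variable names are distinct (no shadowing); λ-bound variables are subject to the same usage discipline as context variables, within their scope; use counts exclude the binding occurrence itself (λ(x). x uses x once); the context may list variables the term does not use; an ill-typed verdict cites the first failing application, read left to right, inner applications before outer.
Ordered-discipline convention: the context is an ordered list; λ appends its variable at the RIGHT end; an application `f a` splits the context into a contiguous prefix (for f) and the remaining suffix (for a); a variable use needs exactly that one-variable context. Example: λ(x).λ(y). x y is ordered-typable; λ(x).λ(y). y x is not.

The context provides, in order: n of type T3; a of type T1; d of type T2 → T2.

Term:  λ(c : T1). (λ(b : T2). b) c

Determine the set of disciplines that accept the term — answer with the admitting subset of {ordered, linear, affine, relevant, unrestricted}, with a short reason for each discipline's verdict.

admitted by: none
use counts: n: 0; a: 0; d: 0; c [bound]: 1; b [bound]: 1
order of uses: b, c
typing: ill-typed: an application expects T2 but receives T1
ordered: ✗, the type mismatch rejects it
linear: ✗, not simply typable
affine: ✗, fails simple typing
relevant: ✗, a type mismatch blocks all five
unrestricted: ✗, the type mismatch rejects it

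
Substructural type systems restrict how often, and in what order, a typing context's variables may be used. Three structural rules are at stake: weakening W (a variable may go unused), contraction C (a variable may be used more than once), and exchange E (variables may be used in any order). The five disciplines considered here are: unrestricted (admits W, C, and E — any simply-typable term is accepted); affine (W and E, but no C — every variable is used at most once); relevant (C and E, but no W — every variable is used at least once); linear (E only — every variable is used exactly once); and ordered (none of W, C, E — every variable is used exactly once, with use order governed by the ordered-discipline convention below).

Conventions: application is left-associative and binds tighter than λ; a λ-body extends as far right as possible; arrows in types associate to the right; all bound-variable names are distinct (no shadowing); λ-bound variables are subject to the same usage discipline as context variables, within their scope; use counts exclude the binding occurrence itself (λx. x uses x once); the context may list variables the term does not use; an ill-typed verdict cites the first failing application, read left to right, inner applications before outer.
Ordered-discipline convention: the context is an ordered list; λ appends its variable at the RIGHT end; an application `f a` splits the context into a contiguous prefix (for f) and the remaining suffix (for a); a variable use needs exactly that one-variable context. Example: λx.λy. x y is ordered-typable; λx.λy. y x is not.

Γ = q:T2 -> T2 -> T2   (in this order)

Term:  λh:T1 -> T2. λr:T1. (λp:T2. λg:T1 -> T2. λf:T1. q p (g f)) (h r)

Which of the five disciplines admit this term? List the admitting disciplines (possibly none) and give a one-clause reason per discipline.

admitted in: ordered, linear, affine, relevant, unrestricted
use counts: q: 1×; h (bound): 1×; r (bound): 1×; p (bound): 1×; g (bound): 1×; f (bound): 1×
left-to-right use order: q, p, g, f, h, r
typing: well-typed — term : (T1 -> T2) -> T1 -> (T1 -> T2) -> T1 -> T2
ordered ✓ (one use each (q, h, r, p, g, f); ordered split holds)
linear ✓ (q, h, r, p, g, f: one use apiece)
affine ✓ (none of q, h, r, p, g, f used more than once)
relevant ✓ (every one of q, h, r, p, g, f appears)
unrestricted ✓ (well-typed at (T1 -> T2) -> T1 -> (T1 -> T2) -> T1 -> T2; no restrictions here)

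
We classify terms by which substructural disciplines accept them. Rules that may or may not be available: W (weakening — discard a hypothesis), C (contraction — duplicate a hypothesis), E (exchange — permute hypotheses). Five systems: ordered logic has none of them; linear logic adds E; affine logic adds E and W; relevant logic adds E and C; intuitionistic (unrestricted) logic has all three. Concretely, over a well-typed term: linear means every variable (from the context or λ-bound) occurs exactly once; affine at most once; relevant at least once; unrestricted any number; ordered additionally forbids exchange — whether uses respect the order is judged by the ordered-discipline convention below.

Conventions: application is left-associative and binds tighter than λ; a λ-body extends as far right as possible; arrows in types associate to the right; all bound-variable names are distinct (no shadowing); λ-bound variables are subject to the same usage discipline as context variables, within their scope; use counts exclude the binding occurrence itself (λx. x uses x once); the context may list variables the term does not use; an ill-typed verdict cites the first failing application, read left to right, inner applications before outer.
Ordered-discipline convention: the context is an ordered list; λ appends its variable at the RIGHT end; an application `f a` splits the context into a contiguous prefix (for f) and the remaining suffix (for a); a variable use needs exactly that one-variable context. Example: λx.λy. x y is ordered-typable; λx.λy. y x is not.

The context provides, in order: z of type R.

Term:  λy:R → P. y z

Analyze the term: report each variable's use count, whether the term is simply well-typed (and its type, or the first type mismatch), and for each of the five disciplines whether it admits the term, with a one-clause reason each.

usage: z=1; y (λ-bound)=1
use order (left to right): y, z
typing: well-typed — term : (R → P) → P
ordered: ✗ — no ordered split (uses run y, z)
linear: ✓ — z, y: one use apiece
affine: ✓ — none of z, y used more than once
relevant: ✓ — every one of z, y appears
unrestricted: ✓ — simply typable at (R → P) → P; W, C, E all held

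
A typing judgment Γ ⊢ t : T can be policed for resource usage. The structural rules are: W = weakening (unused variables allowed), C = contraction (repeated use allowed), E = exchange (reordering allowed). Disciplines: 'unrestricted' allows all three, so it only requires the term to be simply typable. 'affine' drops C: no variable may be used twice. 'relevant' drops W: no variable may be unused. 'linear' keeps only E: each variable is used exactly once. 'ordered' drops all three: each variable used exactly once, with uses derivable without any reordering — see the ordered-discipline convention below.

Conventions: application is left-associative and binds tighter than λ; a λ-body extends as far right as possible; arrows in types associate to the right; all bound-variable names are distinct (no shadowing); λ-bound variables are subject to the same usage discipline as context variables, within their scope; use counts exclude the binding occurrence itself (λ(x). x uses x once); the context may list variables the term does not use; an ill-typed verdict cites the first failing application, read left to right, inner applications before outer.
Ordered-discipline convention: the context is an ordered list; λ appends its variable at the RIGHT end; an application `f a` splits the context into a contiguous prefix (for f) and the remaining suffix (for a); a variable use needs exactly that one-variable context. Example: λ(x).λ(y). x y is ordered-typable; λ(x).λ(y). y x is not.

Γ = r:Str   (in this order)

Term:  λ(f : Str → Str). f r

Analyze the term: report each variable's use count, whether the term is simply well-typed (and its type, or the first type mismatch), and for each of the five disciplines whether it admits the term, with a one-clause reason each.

counts: r: 1×; f (λ-bound): 1×
order of uses: f, r
typing: ✓ — (Str → Str) → Str
ordered ✗ (use order f, r needs exchange)
linear ✓ (r, f: one use apiece)
affine ✓ (r, f: no repeats, contraction unneeded)
relevant ✓ (r, f: all used, weakening unneeded)
unrestricted ✓ (type-checks ((Str → Str) → Str) and nothing is barred)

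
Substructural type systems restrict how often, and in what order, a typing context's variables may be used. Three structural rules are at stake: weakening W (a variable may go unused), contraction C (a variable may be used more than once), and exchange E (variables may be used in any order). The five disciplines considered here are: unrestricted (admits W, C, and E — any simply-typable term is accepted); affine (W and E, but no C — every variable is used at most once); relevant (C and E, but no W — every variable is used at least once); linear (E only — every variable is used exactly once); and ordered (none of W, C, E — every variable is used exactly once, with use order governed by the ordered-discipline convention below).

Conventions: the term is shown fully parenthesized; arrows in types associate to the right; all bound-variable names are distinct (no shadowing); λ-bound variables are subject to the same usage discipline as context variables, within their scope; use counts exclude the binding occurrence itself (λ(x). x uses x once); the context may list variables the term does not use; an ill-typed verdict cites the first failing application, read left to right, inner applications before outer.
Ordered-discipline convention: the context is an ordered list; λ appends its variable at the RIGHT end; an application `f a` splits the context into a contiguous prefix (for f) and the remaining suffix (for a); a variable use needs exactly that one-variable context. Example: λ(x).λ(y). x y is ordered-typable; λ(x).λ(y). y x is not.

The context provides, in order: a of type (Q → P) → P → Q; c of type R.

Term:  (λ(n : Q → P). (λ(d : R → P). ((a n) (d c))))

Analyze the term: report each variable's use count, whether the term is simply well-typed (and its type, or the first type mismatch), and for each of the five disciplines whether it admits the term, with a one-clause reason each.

use counts: a ×1; c ×1; n [bound] ×1; d [bound] ×1
use order (left to right): a, n, d, c
typing: well-typed — term : (Q → P) → (R → P) → Q
ordered ✗ (no contiguous prefix/suffix split fits a, n, d, c)
linear ✓ (single use per variable (a, c, n, d))
affine ✓ (a, c, n, d: no repeats, contraction unneeded)
relevant ✓ (none of a, c, n, d goes unused)
unrestricted ✓ (typability at (Q → P) → (R → P) → Q is all that's needed)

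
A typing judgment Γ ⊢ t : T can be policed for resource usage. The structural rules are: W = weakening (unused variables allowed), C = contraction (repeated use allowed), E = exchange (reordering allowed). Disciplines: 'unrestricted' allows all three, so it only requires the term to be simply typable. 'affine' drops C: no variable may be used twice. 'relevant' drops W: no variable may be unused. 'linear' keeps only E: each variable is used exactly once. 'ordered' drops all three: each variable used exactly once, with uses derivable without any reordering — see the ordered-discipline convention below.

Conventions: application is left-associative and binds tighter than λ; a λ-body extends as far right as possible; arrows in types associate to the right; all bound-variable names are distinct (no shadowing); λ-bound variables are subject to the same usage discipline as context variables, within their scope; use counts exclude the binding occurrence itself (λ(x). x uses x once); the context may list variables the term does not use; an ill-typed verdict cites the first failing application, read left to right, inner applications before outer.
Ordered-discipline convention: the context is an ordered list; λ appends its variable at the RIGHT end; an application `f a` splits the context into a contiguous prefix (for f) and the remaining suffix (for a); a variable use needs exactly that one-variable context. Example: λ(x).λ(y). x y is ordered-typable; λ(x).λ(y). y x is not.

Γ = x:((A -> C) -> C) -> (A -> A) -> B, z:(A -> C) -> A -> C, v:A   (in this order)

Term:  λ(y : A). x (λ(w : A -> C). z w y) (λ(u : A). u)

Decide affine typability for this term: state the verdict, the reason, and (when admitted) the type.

yes — no duplicate uses among x, z, v, y, w, u; term : A -> B
usage: x: 1; z: 1; v: 0; y (λ-bound): 1; w (λ-bound): 1; u (λ-bound): 1
order of uses: x, z, w, y, u
typing: ✓ — A -> B
across the five disciplines: ordered ✗ · linear ✗ · affine ✓ · relevant ✗ · unrestricted ✓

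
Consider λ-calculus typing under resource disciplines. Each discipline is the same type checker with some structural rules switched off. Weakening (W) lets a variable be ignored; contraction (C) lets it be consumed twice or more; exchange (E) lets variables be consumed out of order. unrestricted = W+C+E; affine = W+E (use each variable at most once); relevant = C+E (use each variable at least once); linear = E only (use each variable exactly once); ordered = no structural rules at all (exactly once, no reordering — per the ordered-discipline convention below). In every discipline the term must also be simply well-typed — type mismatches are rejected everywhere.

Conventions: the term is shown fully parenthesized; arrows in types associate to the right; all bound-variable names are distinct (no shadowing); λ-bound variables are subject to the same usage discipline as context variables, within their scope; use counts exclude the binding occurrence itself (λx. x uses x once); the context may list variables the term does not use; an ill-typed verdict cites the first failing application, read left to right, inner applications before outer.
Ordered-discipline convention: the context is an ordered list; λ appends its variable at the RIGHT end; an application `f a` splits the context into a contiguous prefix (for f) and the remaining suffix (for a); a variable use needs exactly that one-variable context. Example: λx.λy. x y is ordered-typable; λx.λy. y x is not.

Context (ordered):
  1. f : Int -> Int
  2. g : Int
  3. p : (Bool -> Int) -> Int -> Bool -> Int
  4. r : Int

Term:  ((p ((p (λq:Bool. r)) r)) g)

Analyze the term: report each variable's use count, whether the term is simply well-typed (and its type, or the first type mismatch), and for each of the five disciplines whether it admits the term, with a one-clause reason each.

use counts: f ×0, g ×1, p ×2, r ×2, q (bound) ×0
uses in reading order: p, p, r, r, g
typing: well-typed — term : Bool -> Int
ordered: ✗, p ×2, r ×2 used more than once (contraction); f, q left unused
linear: ✗, p ×2, r ×2 used more than once (contraction); f, q left unused
affine: ✗, p ×2, r ×2 used more than once (contraction)
relevant: ✗, f, q left unused
unrestricted: ✓, simply typable at Bool -> Int; W, C, E all held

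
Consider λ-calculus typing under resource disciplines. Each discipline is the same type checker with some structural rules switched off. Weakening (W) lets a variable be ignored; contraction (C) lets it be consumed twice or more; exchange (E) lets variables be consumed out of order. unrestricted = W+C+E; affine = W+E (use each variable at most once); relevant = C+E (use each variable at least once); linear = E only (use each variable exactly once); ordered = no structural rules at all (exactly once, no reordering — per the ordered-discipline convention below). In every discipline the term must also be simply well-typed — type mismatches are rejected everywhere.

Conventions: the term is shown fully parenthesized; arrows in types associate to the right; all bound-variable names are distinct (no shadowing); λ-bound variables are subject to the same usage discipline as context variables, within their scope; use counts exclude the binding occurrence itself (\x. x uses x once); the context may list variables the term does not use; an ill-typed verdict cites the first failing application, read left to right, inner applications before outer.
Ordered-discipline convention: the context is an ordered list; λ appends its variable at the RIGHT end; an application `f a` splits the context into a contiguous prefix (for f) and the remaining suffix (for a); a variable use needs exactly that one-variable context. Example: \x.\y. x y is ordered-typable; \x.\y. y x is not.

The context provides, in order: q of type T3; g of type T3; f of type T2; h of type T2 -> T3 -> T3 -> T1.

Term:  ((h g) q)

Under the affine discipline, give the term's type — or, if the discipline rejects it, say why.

not well-typed under affine — not simply typable
use counts: q: 1×, g: 1×, f: 0×, h: 1×
left-to-right use order: h, g, q
typing: ill-typed: an application expects T2 but receives T3
summary: ordered ✗ · linear ✗ · affine ✗ · relevant ✗ · unrestricted ✗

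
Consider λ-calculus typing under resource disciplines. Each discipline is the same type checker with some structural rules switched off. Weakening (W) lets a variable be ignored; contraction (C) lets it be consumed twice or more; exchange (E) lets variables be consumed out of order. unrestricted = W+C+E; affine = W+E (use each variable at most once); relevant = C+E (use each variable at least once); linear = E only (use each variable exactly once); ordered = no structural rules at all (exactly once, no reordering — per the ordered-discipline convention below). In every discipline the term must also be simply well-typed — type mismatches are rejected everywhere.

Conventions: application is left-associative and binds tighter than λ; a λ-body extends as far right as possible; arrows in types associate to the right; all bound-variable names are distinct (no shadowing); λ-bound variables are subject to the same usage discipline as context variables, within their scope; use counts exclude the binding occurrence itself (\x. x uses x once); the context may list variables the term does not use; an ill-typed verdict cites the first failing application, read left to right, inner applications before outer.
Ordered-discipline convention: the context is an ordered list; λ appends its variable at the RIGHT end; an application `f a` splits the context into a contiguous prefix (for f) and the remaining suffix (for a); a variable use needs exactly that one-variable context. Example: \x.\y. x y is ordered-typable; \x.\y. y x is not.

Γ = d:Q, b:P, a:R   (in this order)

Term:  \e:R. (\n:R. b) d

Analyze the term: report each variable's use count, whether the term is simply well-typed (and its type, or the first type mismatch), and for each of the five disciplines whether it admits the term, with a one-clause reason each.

usage: d: 1, b: 1, a: 0, e [bound]: 0, n [bound]: 0
left-to-right use order: b, d
typing: ill-typed: an application expects R but receives Q
ordered: ✗, the type mismatch rejects it
linear: ✗, not simply typable
affine: ✗, fails simple typing
relevant: ✗, a type mismatch blocks all five
unrestricted: ✗, the type mismatch rejects it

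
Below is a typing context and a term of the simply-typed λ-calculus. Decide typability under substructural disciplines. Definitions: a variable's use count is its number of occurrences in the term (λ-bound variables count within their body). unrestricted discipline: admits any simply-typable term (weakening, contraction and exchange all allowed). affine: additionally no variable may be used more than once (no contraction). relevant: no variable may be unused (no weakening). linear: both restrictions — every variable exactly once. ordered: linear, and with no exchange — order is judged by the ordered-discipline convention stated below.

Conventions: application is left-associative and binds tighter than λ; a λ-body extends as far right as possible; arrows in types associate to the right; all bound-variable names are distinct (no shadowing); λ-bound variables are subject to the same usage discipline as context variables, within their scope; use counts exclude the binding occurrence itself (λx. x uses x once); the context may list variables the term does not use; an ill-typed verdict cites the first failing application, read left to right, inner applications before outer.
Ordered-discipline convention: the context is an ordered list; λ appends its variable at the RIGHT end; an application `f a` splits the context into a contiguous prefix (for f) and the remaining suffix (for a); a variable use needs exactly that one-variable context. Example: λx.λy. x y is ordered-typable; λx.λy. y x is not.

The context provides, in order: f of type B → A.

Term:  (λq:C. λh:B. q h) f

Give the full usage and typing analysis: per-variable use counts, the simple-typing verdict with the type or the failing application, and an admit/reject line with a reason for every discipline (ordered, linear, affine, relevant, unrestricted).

counts: f: 1×; q (λ-bound): 1×; h (λ-bound): 1×
use order (left to right): q, h, f
typing: ill-typed: non-function type C applied to an argument
ordered: ✗, a type mismatch blocks all five
linear: ✗, the type mismatch rejects it
affine: ✗, not simply typable
relevant: ✗, fails simple typing
unrestricted: ✗, a type mismatch blocks all five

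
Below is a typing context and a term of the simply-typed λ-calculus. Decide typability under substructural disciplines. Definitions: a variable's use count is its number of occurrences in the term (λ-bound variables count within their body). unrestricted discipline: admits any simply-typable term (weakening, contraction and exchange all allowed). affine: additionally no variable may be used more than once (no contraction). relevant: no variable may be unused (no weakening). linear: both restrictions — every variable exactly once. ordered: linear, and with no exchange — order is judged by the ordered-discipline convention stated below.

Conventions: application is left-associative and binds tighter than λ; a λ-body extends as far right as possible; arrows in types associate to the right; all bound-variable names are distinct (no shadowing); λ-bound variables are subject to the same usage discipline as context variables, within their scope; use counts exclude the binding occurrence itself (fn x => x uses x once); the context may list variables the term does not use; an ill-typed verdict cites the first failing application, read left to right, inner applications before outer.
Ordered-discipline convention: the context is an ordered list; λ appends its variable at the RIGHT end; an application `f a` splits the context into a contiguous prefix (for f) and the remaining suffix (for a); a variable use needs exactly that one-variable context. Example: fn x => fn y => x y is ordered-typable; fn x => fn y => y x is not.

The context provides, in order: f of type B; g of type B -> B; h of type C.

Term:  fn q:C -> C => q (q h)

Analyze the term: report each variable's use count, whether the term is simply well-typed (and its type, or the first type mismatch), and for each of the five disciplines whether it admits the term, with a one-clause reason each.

use counts: f: 0, g: 0, h: 1, q (bound): 2
left-to-right use order: q, q, h
typing: ✓ — (C -> C) -> C
ordered: ✗ — q ×2 used more than once (contraction); unused: f, g — weakening required
linear: ✗ — q ×2 used more than once (contraction); unused: f, g — weakening required
affine: ✗ — q ×2 used more than once (contraction)
relevant: ✗ — unused: f, g — weakening required
unrestricted: ✓ — typability at (C -> C) -> C is all that's needed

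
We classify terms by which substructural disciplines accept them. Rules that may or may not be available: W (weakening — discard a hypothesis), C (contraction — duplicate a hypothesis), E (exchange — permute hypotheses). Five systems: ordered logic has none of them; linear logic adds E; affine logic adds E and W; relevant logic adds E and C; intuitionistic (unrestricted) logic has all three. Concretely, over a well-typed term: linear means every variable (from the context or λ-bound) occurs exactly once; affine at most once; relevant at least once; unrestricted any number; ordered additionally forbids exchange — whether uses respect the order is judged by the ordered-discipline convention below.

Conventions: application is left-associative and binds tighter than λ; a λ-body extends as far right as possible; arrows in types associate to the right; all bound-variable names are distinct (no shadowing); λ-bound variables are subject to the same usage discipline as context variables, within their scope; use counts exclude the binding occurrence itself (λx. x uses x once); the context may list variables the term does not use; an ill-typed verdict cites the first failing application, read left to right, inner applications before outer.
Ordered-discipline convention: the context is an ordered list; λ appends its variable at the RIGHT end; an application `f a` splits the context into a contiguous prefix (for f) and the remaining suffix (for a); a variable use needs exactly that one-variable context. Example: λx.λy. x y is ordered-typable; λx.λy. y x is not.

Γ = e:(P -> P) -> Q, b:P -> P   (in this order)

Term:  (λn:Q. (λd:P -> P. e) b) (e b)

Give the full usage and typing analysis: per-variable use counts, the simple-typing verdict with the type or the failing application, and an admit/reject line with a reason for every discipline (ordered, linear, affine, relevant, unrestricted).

usage: e: 2; b: 2; n [bound]: 0; d [bound]: 0
use order (left to right): e, b, e, b
typing: ✓ — (P -> P) -> Q
ordered: ✗, repeated use of e ×2, b ×2; unused: n, d — weakening required
linear: ✗, repeated use of e ×2, b ×2; unused: n, d — weakening required
affine: ✗, repeated use of e ×2, b ×2
relevant: ✗, unused: n, d — weakening required
unrestricted: ✓, well-typed at (P -> P) -> Q; no restrictions here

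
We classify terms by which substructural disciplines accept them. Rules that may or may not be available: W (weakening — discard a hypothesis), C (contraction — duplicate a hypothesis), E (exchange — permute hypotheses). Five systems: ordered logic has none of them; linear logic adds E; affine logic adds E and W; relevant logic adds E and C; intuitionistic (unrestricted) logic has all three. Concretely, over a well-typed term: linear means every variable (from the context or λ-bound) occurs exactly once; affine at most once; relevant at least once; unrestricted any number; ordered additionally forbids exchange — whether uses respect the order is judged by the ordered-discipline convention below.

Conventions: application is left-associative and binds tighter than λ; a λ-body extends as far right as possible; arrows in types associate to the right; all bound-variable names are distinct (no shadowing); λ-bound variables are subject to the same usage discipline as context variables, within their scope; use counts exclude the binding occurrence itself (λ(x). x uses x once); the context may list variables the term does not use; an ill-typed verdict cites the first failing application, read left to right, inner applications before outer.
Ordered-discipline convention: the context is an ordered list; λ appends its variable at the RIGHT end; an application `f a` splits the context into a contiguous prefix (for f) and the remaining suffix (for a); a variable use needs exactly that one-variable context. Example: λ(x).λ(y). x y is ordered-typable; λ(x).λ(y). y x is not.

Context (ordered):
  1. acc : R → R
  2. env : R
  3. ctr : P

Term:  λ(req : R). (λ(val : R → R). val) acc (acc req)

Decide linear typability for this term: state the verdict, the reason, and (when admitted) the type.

no — needs contraction — acc ×2; env, ctr left unused
use counts: acc: 2×; env: 0×; ctr: 0×; req [bound]: 1×; val [bound]: 1×
left-to-right use order: val, acc, acc, req
typing: ✓ — R → R
per-discipline verdicts: ordered ✗, linear ✗, affine ✗, relevant ✗, unrestricted ✓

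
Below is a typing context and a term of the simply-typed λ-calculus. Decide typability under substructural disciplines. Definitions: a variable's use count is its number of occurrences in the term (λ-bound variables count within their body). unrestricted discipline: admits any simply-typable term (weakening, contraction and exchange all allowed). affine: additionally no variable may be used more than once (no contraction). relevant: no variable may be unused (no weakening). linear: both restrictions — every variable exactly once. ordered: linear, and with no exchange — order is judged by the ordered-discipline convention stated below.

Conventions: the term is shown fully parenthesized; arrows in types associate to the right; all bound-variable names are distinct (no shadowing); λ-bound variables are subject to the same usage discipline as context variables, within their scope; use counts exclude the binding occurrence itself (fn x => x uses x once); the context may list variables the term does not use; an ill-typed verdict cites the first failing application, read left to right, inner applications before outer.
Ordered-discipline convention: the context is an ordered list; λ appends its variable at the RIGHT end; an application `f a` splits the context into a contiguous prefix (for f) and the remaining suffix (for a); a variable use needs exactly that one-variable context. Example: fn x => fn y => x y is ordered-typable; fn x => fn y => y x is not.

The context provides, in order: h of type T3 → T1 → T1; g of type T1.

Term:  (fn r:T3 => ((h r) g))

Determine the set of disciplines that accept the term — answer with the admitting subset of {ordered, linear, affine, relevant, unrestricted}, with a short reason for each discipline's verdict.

admitted by: linear, affine, relevant, unrestricted
use counts: h ×1; g ×1; r (bound) ×1
order of uses: h, r, g
typing: well-typed at T3 → T1
ordered: ✗ — use order h, r, g needs exchange
linear: ✓ — single use per variable (h, g, r)
affine: ✓ — h, g, r: no repeats, contraction unneeded
relevant: ✓ — every one of h, g, r appears
unrestricted: ✓ — typability at T3 → T1 is all that's needed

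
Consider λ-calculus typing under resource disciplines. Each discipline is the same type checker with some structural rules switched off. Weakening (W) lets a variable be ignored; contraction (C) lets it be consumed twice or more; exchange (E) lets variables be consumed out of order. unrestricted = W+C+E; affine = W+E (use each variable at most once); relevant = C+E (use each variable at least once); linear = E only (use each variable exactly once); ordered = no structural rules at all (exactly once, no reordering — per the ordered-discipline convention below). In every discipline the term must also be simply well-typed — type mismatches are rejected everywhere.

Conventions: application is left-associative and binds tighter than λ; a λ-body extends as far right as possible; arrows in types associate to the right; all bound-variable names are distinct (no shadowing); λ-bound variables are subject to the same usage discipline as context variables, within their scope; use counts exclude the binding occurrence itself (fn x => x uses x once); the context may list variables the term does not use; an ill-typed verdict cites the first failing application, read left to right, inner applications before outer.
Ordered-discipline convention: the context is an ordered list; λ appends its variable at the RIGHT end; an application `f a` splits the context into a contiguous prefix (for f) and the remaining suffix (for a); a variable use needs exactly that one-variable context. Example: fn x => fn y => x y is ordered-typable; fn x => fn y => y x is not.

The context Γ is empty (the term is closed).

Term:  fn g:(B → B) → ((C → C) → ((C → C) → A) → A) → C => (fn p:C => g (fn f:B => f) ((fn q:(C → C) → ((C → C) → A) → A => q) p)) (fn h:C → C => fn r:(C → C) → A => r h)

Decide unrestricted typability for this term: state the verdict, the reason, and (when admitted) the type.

no — fails simple typing
counts: g [bound]: 1×; p [bound]: 1×; f [bound]: 1×; q [bound]: 1×; h [bound]: 1×; r [bound]: 1×
order of uses: g, f, q, p, r, h
typing: ill-typed: an application expects (C → C) → ((C → C) → A) → A but receives C
all disciplines: ordered ✗ | linear ✗ | affine ✗ | relevant ✗ | unrestricted ✗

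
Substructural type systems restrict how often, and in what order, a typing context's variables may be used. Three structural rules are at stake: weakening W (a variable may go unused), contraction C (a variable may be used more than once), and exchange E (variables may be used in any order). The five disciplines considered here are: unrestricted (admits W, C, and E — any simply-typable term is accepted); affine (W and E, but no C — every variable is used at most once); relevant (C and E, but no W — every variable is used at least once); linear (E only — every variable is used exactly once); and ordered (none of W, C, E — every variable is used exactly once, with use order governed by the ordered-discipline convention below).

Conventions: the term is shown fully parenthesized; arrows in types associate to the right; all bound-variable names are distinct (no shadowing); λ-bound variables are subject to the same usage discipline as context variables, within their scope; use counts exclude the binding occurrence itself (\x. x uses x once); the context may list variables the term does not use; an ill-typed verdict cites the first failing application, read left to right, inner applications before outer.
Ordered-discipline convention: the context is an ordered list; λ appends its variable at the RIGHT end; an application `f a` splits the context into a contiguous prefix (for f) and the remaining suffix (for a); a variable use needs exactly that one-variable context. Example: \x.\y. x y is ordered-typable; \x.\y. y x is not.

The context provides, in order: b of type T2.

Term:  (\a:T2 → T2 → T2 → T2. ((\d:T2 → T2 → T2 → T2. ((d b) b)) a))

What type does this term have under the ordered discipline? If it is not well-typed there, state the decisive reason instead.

not well-typed under ordered — needs contraction — b ×2
use counts: b ×2, a [bound] ×1, d [bound] ×1
left-to-right use order: d, b, b, a
typing: ✓ — (T2 → T2 → T2 → T2) → T2 → T2
per-discipline verdicts: ordered ✗; linear ✗; affine ✗; relevant ✓; unrestricted ✓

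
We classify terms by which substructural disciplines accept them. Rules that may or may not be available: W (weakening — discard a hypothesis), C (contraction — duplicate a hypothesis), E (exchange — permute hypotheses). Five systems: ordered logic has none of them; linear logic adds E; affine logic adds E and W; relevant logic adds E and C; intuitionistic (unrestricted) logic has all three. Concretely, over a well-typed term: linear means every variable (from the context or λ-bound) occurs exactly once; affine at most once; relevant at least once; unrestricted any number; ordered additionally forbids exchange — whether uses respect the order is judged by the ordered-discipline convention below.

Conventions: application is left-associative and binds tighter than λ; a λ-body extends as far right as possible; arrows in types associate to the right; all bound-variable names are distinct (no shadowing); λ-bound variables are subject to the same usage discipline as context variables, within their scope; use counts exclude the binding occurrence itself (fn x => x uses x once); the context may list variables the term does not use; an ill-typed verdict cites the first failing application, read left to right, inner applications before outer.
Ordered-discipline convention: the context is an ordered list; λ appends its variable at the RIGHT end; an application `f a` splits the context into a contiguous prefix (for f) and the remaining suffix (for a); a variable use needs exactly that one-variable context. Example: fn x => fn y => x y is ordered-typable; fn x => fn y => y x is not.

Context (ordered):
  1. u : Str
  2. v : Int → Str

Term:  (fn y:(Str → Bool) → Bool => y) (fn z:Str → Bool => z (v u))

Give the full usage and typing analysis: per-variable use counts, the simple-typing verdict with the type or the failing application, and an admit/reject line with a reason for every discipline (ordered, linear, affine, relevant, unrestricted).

usage: u ×1, v ×1, y (λ-bound) ×1, z (λ-bound) ×1
use order (left to right): y, z, v, u
typing: ill-typed: a function awaiting Int gets Str
ordered ✗ (fails simple typing)
linear ✗ (a type mismatch blocks all five)
affine ✗ (the type mismatch rejects it)
relevant ✗ (not simply typable)
unrestricted ✗ (fails simple typing)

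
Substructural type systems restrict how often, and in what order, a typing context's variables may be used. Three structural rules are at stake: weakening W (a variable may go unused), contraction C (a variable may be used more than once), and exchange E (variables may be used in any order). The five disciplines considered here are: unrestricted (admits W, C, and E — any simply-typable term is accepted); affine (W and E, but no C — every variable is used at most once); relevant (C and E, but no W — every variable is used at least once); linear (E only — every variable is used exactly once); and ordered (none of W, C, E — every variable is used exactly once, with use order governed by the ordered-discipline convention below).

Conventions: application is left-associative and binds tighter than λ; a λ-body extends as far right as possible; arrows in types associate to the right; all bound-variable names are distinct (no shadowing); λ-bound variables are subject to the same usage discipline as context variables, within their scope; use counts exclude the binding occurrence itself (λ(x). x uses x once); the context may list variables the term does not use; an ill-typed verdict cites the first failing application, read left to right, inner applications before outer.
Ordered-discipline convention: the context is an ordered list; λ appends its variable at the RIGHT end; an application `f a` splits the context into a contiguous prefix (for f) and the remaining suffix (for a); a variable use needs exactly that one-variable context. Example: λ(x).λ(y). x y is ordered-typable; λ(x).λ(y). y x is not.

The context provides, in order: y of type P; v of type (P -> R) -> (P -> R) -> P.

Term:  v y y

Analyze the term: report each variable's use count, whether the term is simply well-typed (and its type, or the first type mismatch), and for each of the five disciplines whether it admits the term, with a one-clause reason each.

variable uses: y: 2, v: 1
use order (left to right): v, y, y
typing: ill-typed: argument of type P where P -> R is required
ordered: ✗, fails simple typing
linear: ✗, a type mismatch blocks all five
affine: ✗, the type mismatch rejects it
relevant: ✗, not simply typable
unrestricted: ✗, fails simple typing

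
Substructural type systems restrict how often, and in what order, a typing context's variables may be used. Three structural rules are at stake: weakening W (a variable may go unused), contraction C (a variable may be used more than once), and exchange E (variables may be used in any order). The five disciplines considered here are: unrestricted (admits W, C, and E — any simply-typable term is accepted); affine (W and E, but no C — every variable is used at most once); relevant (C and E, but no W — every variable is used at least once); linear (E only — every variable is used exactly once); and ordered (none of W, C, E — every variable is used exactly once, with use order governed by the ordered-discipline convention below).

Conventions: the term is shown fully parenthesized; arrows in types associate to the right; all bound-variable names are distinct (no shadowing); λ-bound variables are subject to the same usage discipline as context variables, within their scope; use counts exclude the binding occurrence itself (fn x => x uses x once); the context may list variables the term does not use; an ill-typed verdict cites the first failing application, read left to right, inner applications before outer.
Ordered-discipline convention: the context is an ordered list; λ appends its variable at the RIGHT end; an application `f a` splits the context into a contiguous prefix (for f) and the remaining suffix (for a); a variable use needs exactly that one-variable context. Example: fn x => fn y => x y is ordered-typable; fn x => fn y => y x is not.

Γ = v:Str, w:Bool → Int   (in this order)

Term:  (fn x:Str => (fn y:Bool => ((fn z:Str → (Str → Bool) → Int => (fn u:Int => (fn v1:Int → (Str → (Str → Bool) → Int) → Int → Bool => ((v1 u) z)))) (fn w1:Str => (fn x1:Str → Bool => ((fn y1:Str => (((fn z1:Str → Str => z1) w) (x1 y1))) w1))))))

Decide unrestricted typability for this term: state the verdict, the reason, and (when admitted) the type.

no — the type mismatch rejects it
usage: v=0, w=1, x [bound]=0, y [bound]=0, z [bound]=1, u [bound]=1, v1 [bound]=1, w1 [bound]=1, x1 [bound]=1, y1 [bound]=1, z1 [bound]=1
use order (left to right): v1, u, z, z1, w, x1, y1, w1
typing: ill-typed: an application expects Str → Str but receives Bool → Int
across the five disciplines: ordered ✗ | linear ✗ | affine ✗ | relevant ✗ | unrestricted ✗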